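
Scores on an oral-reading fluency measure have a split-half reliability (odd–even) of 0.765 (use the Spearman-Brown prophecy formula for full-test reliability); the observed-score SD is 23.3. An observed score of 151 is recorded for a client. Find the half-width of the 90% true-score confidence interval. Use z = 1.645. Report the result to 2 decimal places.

13.99

r_full = 2·0.765 / (1 + 0.765) ≈ 0.867
SEM = 23.300 · √(1 − 0.867) = 23.300 · √0.133 ≈ 23.300 · 0.365 ≈ 8.502
1.645 · SEM ≈ 13.986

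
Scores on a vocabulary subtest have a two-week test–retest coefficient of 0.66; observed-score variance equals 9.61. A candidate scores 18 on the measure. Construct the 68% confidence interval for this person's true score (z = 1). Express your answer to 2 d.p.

σ = 9.61^(1/2) = 3.1000
The standard error of measurement is 3.1000*√(1 − 0.6600) ≈ 3.1000*0.5831 ≈ 1.8076.
Half-width = 1*1.8076 ≈ 1.8076
Interval: (16.1924, 19.8076)

[16.19, 19.81]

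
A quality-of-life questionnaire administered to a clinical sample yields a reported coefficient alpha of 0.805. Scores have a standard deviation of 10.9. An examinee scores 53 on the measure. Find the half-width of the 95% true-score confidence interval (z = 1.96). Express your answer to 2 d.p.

SEM = 10.9000 × √(1 − 0.8050) = 10.9000 × √0.1950 ≈ 10.9000 × 0.4416 ≈ 4.8133
Half-width = 1.96×4.8133 ≈ 9.4341

9.43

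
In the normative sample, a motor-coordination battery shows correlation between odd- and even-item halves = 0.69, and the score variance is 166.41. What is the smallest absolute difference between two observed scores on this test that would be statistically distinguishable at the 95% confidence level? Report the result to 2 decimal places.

σ = 166.41^(1/2) = 12.9000
Full-length reliability (Spearman-Brown) = 2(0.69)/(1+0.69) ≈ 0.8166
SEM = 12.9000×√(1 − 0.8166) ≈ 5.5249
SE_diff = √2 × SEM ≈ 7.8134
Smallest detectable difference = 1.96×7.8134 ≈ 15.3143

15.31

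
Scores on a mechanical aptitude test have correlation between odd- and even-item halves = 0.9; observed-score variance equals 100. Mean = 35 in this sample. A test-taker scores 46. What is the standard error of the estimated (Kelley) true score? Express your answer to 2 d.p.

SD = √100 = 10.00000
Spearman-Brown: r = 2(0.9) / (1 + 0.9) = 1.80000 / 1.90000 ≈ 0.94737
SE_est = 10.00000×√(0.94737×0.05263) ≈ 2.23297

2.23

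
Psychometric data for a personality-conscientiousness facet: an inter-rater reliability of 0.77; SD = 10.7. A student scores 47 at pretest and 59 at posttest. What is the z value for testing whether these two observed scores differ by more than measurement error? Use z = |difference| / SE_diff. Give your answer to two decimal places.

1.65

SEM = 10.7000 · √(1 − 0.7700) = 10.7000 · √0.2300 ≈ 10.7000 · 0.4796 ≈ 5.1315
Standard error of the difference = 5.1315·√2 ≈ 7.2571
z = 12 / 7.2571 ≈ 1.6536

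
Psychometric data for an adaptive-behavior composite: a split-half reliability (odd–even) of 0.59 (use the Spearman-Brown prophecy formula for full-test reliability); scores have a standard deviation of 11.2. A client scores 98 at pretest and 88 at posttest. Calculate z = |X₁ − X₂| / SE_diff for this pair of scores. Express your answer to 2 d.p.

1.24

Full-length reliability (Spearman-Brown) = 2(0.59)/(1+0.59) ≈ 0.7421
SEM = 11.2000 · √(1 − 0.7421) = 11.2000 · √0.2579 ≈ 11.2000 · 0.5078 ≈ 5.6874
Standard error of the difference = 5.6874·√2 ≈ 8.0432
z = |98 − 88| / 8.0432 = 10 / 8.0432 ≈ 1.2433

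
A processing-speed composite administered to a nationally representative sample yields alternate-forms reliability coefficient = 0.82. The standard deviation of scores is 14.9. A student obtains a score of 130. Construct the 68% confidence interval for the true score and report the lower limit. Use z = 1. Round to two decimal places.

SEM = 14.900 * √(1 − 0.820) = 14.900 * √0.180 ≈ 14.900 * 0.424 ≈ 6.322
1 * SEM ≈ 6.322
Lower bound: 130 − 6.322 = 123.678

123.68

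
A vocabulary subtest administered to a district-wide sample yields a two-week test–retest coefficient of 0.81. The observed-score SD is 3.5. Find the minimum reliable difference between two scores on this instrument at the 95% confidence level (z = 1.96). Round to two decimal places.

SEM = 3.500·√(1 − 0.810) ≈ 1.526
Standard error of the difference = 1.526·√2 ≈ 2.158
Smallest detectable difference = 1.96·2.158 ≈ 4.229

4.23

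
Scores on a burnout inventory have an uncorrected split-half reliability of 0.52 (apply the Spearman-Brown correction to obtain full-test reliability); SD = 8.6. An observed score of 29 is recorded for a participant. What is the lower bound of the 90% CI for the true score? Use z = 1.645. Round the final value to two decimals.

Spearman-Brown: r = 2(0.52) / (1 + 0.52) = 1.0400 / 1.5200 ≈ 0.6842
SEM = 8.6000 × √(1 − 0.6842) = 8.6000 × √0.3158 ≈ 8.6000 × 0.5620 ≈ 4.8328
1.645 × SEM ≈ 7.9499
Lower limit = 29 − 7.9499 ≈ 21.0501

21.05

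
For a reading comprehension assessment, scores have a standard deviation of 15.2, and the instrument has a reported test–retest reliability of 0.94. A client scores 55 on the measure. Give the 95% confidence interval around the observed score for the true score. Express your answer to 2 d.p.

[47.70, 62.30]

The standard error of measurement is 15.2000*√(1 − 0.9400) ≈ 15.2000*0.2449 ≈ 3.7232.
Half-width = 1.96*3.7232 ≈ 7.2975
CI = 55 ± 7.2975 → [47.7025, 62.2975]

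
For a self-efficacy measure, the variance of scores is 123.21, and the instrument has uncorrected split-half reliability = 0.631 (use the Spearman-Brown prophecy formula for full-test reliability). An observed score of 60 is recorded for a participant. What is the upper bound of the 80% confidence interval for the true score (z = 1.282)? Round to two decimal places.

SD = √123.21 ≈ 11.100
Full-length reliability (Spearman-Brown) = 2(0.631)/(1+0.631) ≈ 0.774
SEM = 11.100·√(1 − 0.774) ≈ 5.280
1.282 · SEM ≈ 6.769
Upper limit = 60 + 6.769 ≈ 66.769

66.77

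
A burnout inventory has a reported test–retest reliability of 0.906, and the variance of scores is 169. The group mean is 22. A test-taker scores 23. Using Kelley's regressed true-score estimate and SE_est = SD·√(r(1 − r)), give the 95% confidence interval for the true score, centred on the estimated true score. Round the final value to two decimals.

σ = 169^(1/2) = 13.000
T̂ = 0.906(23) + 0.094(22) ≈ 22.906
SE_est = 13.000·√[r(1 − r)] ≈ 3.794
95% CI: 22.906 ± 7.436 ≈ (15.470, 30.342)

[15.47, 30.34]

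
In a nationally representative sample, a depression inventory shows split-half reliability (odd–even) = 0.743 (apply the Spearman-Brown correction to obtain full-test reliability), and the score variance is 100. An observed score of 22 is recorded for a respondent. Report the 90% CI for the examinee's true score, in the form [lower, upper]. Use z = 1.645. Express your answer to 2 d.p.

[15.68, 28.32]

σ = 100^(1/2) = 10.0000
r_full = 2·0.743 / (1 + 0.743) ≈ 0.8526
SEM = 10.0000 · √(1 − 0.8526) = 10.0000 · √0.1474 ≈ 10.0000 · 0.3840 ≈ 3.8399
Margin = 1.645 · 3.8399 ≈ 6.3166
90% CI: 22 ± 6.3166 = [15.6834, 28.3166]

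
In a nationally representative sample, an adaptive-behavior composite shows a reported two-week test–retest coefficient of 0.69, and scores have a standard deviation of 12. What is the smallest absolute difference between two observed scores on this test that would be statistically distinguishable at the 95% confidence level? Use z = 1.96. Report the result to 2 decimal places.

The standard error of measurement is 12.0000*√(1 − 0.6900) ≈ 12.0000*0.5568 ≈ 6.6813.
Standard error of the difference = 6.6813·√2 ≈ 9.4488
Smallest detectable difference = 1.96*9.4488 ≈ 18.5197

18.52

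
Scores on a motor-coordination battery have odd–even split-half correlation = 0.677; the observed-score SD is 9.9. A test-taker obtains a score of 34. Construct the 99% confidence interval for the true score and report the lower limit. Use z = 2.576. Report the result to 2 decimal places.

22.81

r_full = 2·0.677 / (1 + 0.677) ≈ 0.8074
SEM = 9.9000 * √(1 − 0.8074) = 9.9000 * √0.1926 ≈ 9.9000 * 0.4389 ≈ 4.3448
Half-width = 2.576*4.3448 ≈ 11.1922
Lower bound: 34 − 11.1922 = 22.8078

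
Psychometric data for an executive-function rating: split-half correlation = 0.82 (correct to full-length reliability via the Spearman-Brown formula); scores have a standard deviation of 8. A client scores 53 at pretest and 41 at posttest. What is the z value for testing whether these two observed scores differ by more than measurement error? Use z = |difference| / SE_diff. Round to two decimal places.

Full-length reliability (Spearman-Brown) = 2(0.82)/(1+0.82) ≈ 0.9011
SEM = 8.0000 · √(1 − 0.9011) = 8.0000 · √0.0989 ≈ 8.0000 · 0.3145 ≈ 2.5159
Standard error of the difference = 2.5159·√2 ≈ 3.5580
z = |53 − 41| / 3.5580 = 12 / 3.5580 ≈ 3.3727

3.37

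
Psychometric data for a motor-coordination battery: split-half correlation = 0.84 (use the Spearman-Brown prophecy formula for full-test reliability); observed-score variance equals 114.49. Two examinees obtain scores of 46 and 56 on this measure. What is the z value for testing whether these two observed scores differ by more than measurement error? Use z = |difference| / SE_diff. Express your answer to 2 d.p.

SD = √114.49 ≈ 10.7000
Spearman-Brown: r = 2(0.84) / (1 + 0.84) = 1.6800 / 1.8400 ≈ 0.9130
SEM = 10.7000 * √(1 − 0.9130) = 10.7000 * √0.0870 ≈ 10.7000 * 0.2949 ≈ 3.1553
SE_diff = √2 * SEM ≈ 4.4622
z = |46 − 56| / 4.4622 = 10 / 4.4622 ≈ 2.2410

2.24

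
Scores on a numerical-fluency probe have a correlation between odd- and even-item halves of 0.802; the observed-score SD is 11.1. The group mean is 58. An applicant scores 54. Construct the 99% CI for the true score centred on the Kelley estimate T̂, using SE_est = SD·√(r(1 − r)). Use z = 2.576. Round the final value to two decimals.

[45.50, 63.38]

Spearman-Brown: r = 2(0.802) / (1 + 0.802) = 1.6040 / 1.8020 ≈ 0.8901
Estimated true score = 0.8901*54 + (1 − 0.8901)*58 ≈ 54.4395
SE_est = SD * √(r(1 − r)) = 11.1000 * √0.0978 ≈ 11.1000 * 0.3127 ≈ 3.4714
99% CI: 54.4395 ± 8.9423 ≈ (45.4972, 63.3818)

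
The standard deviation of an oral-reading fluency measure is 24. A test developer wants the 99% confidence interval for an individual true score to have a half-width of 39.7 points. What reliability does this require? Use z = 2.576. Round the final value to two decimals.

Required SEM = 39.7 / 2.576 ≈ 15.411
r = 1 − (SEM / SD)² = 1 − (15.411 / 24)² ≈ 1 − 0.412 ≈ 0.588

0.59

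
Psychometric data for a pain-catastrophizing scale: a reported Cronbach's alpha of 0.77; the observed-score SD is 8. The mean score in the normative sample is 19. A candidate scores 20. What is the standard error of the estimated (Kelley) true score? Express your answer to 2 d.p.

SE_est = SD × √(r(1 − r)) = 8.000 × √0.177 ≃ 8.000 × 0.421 ≃ 3.367

3.37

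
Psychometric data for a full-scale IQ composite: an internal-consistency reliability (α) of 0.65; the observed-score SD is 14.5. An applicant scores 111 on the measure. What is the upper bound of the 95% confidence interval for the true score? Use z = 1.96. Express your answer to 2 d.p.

SEM = 14.5000 * √(1 − 0.6500) = 14.5000 * √0.3500 ≈ 14.5000 * 0.5916 ≈ 8.5783
Margin = 1.96 * 8.5783 ≈ 16.8135
Upper limit = 111 + 16.8135 ≈ 127.8135

127.81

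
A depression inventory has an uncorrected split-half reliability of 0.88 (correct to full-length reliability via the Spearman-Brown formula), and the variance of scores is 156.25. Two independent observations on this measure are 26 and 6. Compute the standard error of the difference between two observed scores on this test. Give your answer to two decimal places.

4.47

SD = √156.25 ≈ 12.500
r_full = 2·0.88 / (1 + 0.88) ≈ 0.936
SEM = 12.500 · √(1 − 0.936) = 12.500 · √0.064 ≈ 12.500 · 0.253 ≈ 3.158
SE_diff = SEM · √2 ≈ 3.158 · 1.414 ≈ 4.466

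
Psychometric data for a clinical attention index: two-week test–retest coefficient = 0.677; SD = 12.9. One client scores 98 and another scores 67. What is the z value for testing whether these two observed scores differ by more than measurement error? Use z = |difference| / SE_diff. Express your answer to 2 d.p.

2.99

The standard error of measurement is 12.900*√(1 − 0.677) ≈ 12.900*0.568 ≈ 7.331.
SE_diff = √2 * SEM ≈ 10.368
z = 31 / 10.368 ≈ 2.990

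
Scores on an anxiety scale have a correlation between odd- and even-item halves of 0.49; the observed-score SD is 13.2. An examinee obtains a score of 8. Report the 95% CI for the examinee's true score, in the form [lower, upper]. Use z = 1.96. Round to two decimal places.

[-7.14, 23.14]

r_full = 2·0.49 / (1 + 0.49) ≈ 0.6577
SEM = 13.2000 · √(1 − 0.6577) = 13.2000 · √0.3423 ≈ 13.2000 · 0.5850 ≈ 7.7226
Margin = 1.96 · 7.7226 ≈ 15.1364
Interval: (-7.1364, 23.1364)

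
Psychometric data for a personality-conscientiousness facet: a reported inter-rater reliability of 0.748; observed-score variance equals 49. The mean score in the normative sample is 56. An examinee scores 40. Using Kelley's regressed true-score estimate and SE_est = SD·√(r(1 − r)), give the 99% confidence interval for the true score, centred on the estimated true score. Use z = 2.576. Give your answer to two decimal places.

σ = 49^(1/2) = 7.000
Estimated true score = 0.748·40 + (1 − 0.748)·56 ≈ 44.032
SE_est = SD · √(r(1 − r)) = 7.000 · √0.188 ≈ 7.000 · 0.434 ≈ 3.039
99% CI: 44.032 ± 7.829 ≈ (36.203, 51.861)

[36.20, 51.86]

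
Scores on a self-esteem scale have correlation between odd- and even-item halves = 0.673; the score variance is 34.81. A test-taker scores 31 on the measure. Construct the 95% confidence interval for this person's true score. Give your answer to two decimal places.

σ = 34.81^(1/2) = 5.9000
r_full = 2·0.673 / (1 + 0.673) ≈ 0.8045
SEM = 5.9000 · √(1 − 0.8045) = 5.9000 · √0.1955 ≈ 5.9000 · 0.4421 ≈ 2.6084
Half-width = 1.96·2.6084 ≈ 5.1125
95% CI: 31 ± 5.1125 = [25.8875, 36.1125]

[25.89, 36.11]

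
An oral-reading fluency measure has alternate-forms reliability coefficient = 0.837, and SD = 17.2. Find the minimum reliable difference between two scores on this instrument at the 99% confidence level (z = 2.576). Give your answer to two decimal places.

SEM = 17.20000·√(1 − 0.83700) ≈ 6.94420
Standard error of the difference = 6.94420·√2 ≈ 9.82058
Smallest detectable difference = 2.576·9.82058 ≈ 25.29782

25.30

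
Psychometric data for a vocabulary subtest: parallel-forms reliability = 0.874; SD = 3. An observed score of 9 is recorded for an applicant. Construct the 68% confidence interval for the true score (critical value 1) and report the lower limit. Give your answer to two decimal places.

SEM = 3.0000*√(1 − 0.8740) ≈ 1.0649
1 * SEM ≈ 1.0649
Lower limit = 9 − 1.0649 ≈ 7.9351

7.94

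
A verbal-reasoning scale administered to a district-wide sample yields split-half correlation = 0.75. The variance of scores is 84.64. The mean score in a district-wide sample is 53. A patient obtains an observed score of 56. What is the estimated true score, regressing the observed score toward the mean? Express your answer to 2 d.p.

r_full = 2·0.75 / (1 + 0.75) ≈ 0.85714
Estimated true score = 0.85714*56 + (1 − 0.85714)*53 ≈ 55.57143

55.57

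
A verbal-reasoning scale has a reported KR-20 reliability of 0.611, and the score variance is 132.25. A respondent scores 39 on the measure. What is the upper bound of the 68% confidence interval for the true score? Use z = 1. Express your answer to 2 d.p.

46.17

SD = √132.25 = 11.500
SEM = 11.500*√(1 − 0.611) ≈ 7.173
Margin = 1 * 7.173 ≈ 7.173
Upper bound: 39 + 7.173 = 46.173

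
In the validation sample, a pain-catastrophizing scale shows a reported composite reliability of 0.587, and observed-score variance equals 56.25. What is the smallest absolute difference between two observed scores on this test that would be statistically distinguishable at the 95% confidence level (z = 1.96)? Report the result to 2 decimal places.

13.36

σ = 56.25^(1/2) = 7.500
SEM = 7.500×√(1 − 0.587) ≈ 4.820
Standard error of the difference = 4.820·√2 ≈ 6.816
Smallest detectable difference = 1.96×6.816 ≈ 13.360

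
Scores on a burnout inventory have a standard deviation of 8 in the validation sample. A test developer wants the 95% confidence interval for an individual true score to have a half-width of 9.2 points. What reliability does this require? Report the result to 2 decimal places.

0.66

Required SEM = 9.2 / 1.96 ≈ 4.6939
Required reliability = 1 − (SEM/SD)² = 1 − 0.3443 ≈ 0.6557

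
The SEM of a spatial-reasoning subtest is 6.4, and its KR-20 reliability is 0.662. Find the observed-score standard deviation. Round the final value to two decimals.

11.01

SD = 6.4 / √(1 − 0.662) ≈ 11.00833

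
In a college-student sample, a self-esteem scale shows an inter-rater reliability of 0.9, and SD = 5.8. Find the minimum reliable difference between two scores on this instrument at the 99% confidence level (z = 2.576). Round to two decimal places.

6.68

The standard error of measurement is 5.8000·√(1 − 0.9000) ≈ 5.8000·0.3162 ≈ 1.8341.
Standard error of the difference = 1.8341·√2 ≈ 2.5938
Minimum reliable difference = 2.576 · SE_diff ≈ 2.576 · 2.5938 ≈ 6.6817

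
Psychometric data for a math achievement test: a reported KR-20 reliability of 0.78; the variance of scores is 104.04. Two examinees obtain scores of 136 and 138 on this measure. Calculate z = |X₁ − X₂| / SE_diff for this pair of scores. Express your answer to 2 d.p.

0.30

SD = √104.04 ≈ 10.2000
SEM = 10.2000 × √(1 − 0.7800) = 10.2000 × √0.2200 ≈ 10.2000 × 0.4690 ≈ 4.7842
SE_diff = √2 × SEM ≈ 6.7659
z = |136 − 138| / 6.7659 = 2 / 6.7659 ≈ 0.2956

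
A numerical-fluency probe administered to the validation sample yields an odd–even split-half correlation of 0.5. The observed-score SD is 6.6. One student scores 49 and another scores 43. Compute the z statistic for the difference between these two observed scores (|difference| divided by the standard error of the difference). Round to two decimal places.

Full-length reliability (Spearman-Brown) = 2(0.5)/(1+0.5) ≃ 0.667
The standard error of measurement is 6.600×√(1 − 0.667) ≃ 6.600×0.577 ≃ 3.811.
SE_diff = √2 × SEM ≃ 5.389
z = |49 − 43| / 5.389 = 6 / 5.389 ≃ 1.113

1.11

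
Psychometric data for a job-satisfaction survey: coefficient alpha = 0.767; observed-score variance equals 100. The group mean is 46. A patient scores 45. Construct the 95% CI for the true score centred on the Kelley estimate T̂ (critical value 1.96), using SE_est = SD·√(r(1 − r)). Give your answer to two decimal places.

SD = √100 ≃ 10.00000
T̂ = r·X + (1 − r)·M = 0.76700·45 + 0.23300·46 = 34.51500 + 10.71800 ≃ 45.23300
SE_est = 10.00000·√[r(1 − r)] ≃ 4.22742
CI = 45.23300 ± 1.96 · 4.22742 → [36.94725, 53.51875]

[36.95, 53.52]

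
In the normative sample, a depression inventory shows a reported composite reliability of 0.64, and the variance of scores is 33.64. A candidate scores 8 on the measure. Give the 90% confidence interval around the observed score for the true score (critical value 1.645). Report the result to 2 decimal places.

[2.28, 13.72]

SD = √33.64 = 5.8000
SEM = 5.8000 × √(1 − 0.6400) = 5.8000 × √0.3600 ≃ 5.8000 × 0.6000 ≃ 3.4800
Margin = 1.645 × 3.4800 ≃ 5.7246
CI = 8 ± 5.7246 → [2.2754, 13.7246]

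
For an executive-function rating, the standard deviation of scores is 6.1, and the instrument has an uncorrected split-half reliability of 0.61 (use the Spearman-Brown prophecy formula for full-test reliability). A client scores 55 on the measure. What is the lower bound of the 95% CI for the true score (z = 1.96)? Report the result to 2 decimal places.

Full-length reliability (Spearman-Brown) = 2(0.61)/(1+0.61) ≈ 0.7578
SEM = 6.1000 · √(1 − 0.7578) = 6.1000 · √0.2422 ≈ 6.1000 · 0.4922 ≈ 3.0023
1.96 · SEM ≈ 5.8844
Lower bound: 55 − 5.8844 = 49.1156

49.12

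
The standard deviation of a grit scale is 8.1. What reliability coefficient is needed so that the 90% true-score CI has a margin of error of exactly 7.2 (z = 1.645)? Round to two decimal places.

Required SEM = 7.2 / 1.645 ≃ 4.3769
r = 1 − (4.3769/8.1)² ≃ 1 − 0.2920 ≃ 0.7080

0.71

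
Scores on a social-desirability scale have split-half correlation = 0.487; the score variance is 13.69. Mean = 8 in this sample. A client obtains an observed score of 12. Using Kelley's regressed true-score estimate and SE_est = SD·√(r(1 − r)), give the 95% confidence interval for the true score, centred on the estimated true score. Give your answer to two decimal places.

[7.17, 14.07]

SD = √13.69 ≈ 3.700
r_full = 2·0.487 / (1 + 0.487) ≈ 0.655
T̂ = 0.655(12) + 0.345(8) ≈ 10.620
SE_est = SD · √(r(1 − r)) = 3.700 · √0.226 ≈ 3.700 · 0.475 ≈ 1.759
95% CI: 10.620 ± 3.447 ≈ (7.173, 14.067)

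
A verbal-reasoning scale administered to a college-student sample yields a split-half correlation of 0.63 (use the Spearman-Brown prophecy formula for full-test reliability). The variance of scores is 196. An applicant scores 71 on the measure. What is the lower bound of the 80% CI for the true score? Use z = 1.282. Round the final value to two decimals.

62.45

SD = √196 = 14.000
r_full = 2·0.63 / (1 + 0.63) ≃ 0.773
SEM = 14.000 · √(1 − 0.773) = 14.000 · √0.227 ≃ 14.000 · 0.476 ≃ 6.670
Half-width = 1.282·6.670 ≃ 8.551
Lower limit = 71 − 8.551 ≃ 62.449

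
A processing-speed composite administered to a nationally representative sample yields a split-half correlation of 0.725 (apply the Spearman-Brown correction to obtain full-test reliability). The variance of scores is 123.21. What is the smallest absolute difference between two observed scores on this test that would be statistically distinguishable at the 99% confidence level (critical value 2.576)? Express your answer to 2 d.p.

SD = √123.21 ≈ 11.1000
Spearman-Brown: r = 2(0.725) / (1 + 0.725) = 1.4500 / 1.7250 ≈ 0.8406
The standard error of measurement is 11.1000·√(1 − 0.8406) ≈ 11.1000·0.3993 ≈ 4.4319.
Standard error of the difference = 4.4319·√2 ≈ 6.2677
Smallest detectable difference = 2.576·6.2677 ≈ 16.1457

16.15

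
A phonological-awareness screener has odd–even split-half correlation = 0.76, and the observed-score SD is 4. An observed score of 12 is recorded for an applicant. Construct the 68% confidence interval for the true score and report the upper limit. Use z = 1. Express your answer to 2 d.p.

Spearman-Brown: r = 2(0.76) / (1 + 0.76) = 1.520 / 1.760 ≈ 0.864
SEM = 4.000 * √(1 − 0.864) = 4.000 * √0.136 ≈ 4.000 * 0.369 ≈ 1.477
1 * SEM ≈ 1.477
Upper bound: 12 + 1.477 = 13.477

13.48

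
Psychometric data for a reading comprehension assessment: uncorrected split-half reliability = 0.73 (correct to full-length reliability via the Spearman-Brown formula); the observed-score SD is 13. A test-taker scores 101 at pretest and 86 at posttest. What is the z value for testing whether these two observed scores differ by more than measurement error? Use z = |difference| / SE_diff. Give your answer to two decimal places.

r_full = 2·0.73 / (1 + 0.73) ≈ 0.844
The standard error of measurement is 13.000×√(1 − 0.844) ≈ 13.000×0.395 ≈ 5.136.
SE_diff = SEM × √2 ≈ 5.136 × 1.414 ≈ 7.263
z = |101 − 86| / 7.263 = 15 / 7.263 ≈ 2.065

2.07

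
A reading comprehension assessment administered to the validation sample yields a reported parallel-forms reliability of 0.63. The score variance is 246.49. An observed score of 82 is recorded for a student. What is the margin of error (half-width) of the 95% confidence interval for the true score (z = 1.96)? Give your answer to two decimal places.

σ = 246.49^(1/2) = 15.700
SEM = 15.700*√(1 − 0.630) ≈ 9.550
Half-width = 1.96*9.550 ≈ 18.718

18.72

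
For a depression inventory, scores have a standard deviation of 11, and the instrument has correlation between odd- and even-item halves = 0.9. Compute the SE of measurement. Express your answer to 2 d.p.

2.52

Spearman-Brown: r = 2(0.9) / (1 + 0.9) = 1.800 / 1.900 ≈ 0.947
SEM = 11.000*√(1 − 0.947) ≈ 2.524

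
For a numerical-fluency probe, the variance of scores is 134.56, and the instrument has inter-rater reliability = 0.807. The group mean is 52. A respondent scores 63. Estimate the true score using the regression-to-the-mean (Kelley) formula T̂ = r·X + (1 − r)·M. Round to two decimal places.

T̂ = r·X + (1 − r)·M = 0.807×63 + 0.193×52 = 50.841 + 10.036 ≈ 60.877

60.88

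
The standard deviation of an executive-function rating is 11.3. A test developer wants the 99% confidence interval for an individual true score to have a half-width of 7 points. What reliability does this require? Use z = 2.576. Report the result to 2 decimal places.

0.94

Required SEM = 7 / 2.576 ≈ 2.717
r = 1 − (2.717/11.3)² ≈ 1 − 0.058 ≈ 0.942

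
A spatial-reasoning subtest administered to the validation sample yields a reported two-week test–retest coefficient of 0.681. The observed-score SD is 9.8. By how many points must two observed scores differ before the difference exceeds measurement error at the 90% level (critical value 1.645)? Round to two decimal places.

SEM = 9.800 × √(1 − 0.681) = 9.800 × √0.319 ≈ 9.800 × 0.565 ≈ 5.535
SE_diff = SEM × √2 ≈ 5.535 × 1.414 ≈ 7.828
Smallest detectable difference = 1.645×7.828 ≈ 12.877

12.88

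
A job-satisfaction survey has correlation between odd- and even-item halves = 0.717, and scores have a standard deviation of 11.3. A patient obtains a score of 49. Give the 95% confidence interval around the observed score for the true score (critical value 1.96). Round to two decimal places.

[40.01, 57.99]

Full-length reliability (Spearman-Brown) = 2(0.717)/(1+0.717) ≈ 0.8352
SEM = 11.3000 · √(1 − 0.8352) = 11.3000 · √0.1648 ≈ 11.3000 · 0.4060 ≈ 4.5876
1.96 · SEM ≈ 8.9917
CI = 49 ± 8.9917 → [40.0083, 57.9917]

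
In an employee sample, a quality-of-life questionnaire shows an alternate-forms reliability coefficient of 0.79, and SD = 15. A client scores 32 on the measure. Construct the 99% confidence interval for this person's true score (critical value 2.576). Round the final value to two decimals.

[14.29, 49.71]

The standard error of measurement is 15.000·√(1 − 0.790) ≈ 15.000·0.458 ≈ 6.874.
Half-width = 2.576·6.874 ≈ 17.707
Interval: (14.293, 49.707)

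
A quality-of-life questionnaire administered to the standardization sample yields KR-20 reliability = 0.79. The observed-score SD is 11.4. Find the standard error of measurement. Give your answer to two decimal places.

5.22

The standard error of measurement is 11.40000×√(1 − 0.79000) ≈ 11.40000×0.45826 ≈ 5.22414.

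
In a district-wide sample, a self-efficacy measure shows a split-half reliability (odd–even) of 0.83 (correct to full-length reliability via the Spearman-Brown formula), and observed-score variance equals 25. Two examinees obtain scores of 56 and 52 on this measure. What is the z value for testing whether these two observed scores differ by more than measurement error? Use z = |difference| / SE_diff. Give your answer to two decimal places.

1.86

SD = √25 ≃ 5.0000
Full-length reliability (Spearman-Brown) = 2(0.83)/(1+0.83) ≃ 0.9071
The standard error of measurement is 5.0000·√(1 − 0.9071) ≃ 5.0000·0.3048 ≃ 1.5239.
Standard error of the difference = 1.5239·√2 ≃ 2.1552
z = 4 / 2.1552 ≃ 1.8560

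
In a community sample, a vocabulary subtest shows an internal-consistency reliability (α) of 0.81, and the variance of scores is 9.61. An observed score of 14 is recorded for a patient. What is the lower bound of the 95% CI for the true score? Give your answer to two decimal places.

11.35

σ = 9.61^(1/2) = 3.100
SEM = 3.100×√(1 − 0.810) ≈ 1.351
Half-width = 1.96×1.351 ≈ 2.648
Lower limit = 14 − 2.648 ≈ 11.352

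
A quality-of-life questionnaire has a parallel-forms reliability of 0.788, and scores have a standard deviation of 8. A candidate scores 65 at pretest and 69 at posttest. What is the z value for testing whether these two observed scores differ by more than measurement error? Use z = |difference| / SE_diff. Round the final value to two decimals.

0.77

The standard error of measurement is 8.0000×√(1 − 0.7880) ≈ 8.0000×0.4604 ≈ 3.6835.
Standard error of the difference = 3.6835·√2 ≈ 5.2092
z = 4 / 5.2092 ≈ 0.7679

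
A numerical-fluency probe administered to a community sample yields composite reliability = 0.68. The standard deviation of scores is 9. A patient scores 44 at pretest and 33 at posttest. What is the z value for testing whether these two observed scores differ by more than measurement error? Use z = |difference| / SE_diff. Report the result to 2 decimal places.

1.53

SEM = 9.000*√(1 − 0.680) ≈ 5.091
Standard error of the difference = 5.091·√2 ≈ 7.200
z = |44 − 33| / 7.200 = 11 / 7.200 ≈ 1.528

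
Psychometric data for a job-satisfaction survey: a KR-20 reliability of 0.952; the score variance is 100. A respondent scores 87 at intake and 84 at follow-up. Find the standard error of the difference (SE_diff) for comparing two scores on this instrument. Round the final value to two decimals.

SD = √100 = 10.0000
SEM = 10.0000·√(1 − 0.9520) ≈ 2.1909
Standard error of the difference = 2.1909·√2 ≈ 3.0984

3.10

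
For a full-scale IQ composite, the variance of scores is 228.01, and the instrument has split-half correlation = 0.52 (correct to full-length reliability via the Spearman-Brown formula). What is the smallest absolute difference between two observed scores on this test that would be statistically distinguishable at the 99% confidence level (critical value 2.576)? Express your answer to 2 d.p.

σ = 228.01^(1/2) = 15.1000
Spearman-Brown: r = 2(0.52) / (1 + 0.52) = 1.0400 / 1.5200 ≈ 0.6842
SEM = 15.1000 * √(1 − 0.6842) = 15.1000 * √0.3158 ≈ 15.1000 * 0.5620 ≈ 8.4855
SE_diff = √2 * SEM ≈ 12.0003
Smallest detectable difference = 2.576*12.0003 ≈ 30.9127

30.91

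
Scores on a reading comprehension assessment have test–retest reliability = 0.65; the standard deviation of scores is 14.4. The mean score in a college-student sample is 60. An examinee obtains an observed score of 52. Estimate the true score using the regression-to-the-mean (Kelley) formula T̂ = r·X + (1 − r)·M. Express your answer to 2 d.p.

54.80

Estimated true score = 0.650·52 + (1 − 0.650)·60 ≈ 54.800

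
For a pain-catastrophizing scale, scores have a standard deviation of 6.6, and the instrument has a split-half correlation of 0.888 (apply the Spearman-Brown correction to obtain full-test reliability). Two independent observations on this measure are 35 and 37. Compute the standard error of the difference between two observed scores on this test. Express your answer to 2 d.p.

2.27

Full-length reliability (Spearman-Brown) = 2(0.888)/(1+0.888) ≈ 0.941
SEM = 6.600 · √(1 − 0.941) = 6.600 · √0.059 ≈ 6.600 · 0.244 ≈ 1.608
SE_diff = SEM · √2 ≈ 1.608 · 1.414 ≈ 2.273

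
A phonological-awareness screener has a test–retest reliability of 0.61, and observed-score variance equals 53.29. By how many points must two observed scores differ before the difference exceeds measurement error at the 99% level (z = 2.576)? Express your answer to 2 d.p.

SD = √53.29 = 7.3000
The standard error of measurement is 7.3000·√(1 − 0.6100) ≈ 7.3000·0.6245 ≈ 4.5588.
SE_diff = √2 · SEM ≈ 6.4472
Smallest detectable difference = 2.576·6.4472 ≈ 16.6079

16.61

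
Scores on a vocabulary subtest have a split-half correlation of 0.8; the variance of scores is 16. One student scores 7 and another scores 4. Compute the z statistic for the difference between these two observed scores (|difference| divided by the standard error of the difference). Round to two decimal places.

SD = √16 = 4.0000
r_full = 2·0.8 / (1 + 0.8) ≈ 0.8889
SEM = 4.0000*√(1 − 0.8889) ≈ 1.3333
Standard error of the difference = 1.3333·√2 ≈ 1.8856
z = 3 / 1.8856 ≈ 1.5910

1.59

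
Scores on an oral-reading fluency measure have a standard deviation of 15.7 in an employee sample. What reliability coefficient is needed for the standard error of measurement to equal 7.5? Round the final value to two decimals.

0.77

r = 1 − (7.5000/15.7)² ≈ 1 − 0.2282 ≈ 0.7718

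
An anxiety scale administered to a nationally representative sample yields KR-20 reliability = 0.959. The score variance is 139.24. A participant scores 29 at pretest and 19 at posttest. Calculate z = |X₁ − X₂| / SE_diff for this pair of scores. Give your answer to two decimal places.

SD = √139.24 = 11.80000
SEM = 11.80000*√(1 − 0.95900) ≈ 2.38932
Standard error of the difference = 2.38932·√2 ≈ 3.37901
z = 10 / 3.37901 ≈ 2.95945

2.96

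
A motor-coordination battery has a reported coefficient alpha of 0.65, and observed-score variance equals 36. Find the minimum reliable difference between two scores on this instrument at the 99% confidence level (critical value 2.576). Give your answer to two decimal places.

12.93

σ = 36^(1/2) = 6.000
SEM = 6.000*√(1 − 0.650) ≃ 3.550
Standard error of the difference = 3.550·√2 ≃ 5.020
Minimum reliable difference = 2.576 * SE_diff ≃ 2.576 * 5.020 ≃ 12.931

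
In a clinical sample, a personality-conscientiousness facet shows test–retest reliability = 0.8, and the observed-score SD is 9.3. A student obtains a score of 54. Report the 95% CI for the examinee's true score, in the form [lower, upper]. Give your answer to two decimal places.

[45.85, 62.15]

SEM = 9.3000 * √(1 − 0.8000) = 9.3000 * √0.2000 ≈ 9.3000 * 0.4472 ≈ 4.1591
1.96 * SEM ≈ 8.1518
Interval: (45.8482, 62.1518)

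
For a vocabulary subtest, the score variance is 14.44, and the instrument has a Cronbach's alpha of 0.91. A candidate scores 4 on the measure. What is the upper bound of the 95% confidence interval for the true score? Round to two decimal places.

SD = √14.44 = 3.80000
SEM = 3.80000 × √(1 − 0.91000) = 3.80000 × √0.09000 ≈ 3.80000 × 0.30000 ≈ 1.14000
1.96 × SEM ≈ 2.23440
Upper limit = 4 + 2.23440 ≈ 6.23440

6.23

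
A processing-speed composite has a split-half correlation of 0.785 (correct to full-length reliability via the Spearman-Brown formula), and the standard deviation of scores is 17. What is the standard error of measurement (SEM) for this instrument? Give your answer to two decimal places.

Spearman-Brown: r = 2(0.785) / (1 + 0.785) = 1.5700 / 1.7850 ≈ 0.8796
SEM = 17.0000 × √(1 − 0.8796) = 17.0000 × √0.1204 ≈ 17.0000 × 0.3471 ≈ 5.9000

5.90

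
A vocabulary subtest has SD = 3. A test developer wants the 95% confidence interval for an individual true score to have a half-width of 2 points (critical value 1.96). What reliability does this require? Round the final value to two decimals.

SEM needed = half-width / z = 2/1.96 ≈ 1.020
r = 1 − (SEM / SD)² = 1 − (1.020 / 3)² ≈ 1 − 0.116 ≈ 0.884

0.88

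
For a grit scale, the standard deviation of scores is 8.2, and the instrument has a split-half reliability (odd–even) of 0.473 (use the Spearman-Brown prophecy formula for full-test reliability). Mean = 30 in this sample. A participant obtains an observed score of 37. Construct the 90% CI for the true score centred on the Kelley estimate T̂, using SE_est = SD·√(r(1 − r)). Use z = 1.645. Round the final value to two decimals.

[28.03, 40.96]

r_full = 2·0.473 / (1 + 0.473) ≈ 0.64223
T̂ = 0.64223(37) + 0.35777(30) ≈ 34.49559
SE_est = SD · √(r(1 − r)) = 8.20000 · √0.22977 ≈ 8.20000 · 0.47934 ≈ 3.93063
CI = 34.49559 ± 1.645 · 3.93063 → [28.02970, 40.96147]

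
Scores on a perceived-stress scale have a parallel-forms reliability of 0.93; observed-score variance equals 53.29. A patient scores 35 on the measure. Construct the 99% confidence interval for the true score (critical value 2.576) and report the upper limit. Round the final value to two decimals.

39.98

SD = √53.29 ≈ 7.30000
SEM = 7.30000 × √(1 − 0.93000) = 7.30000 × √0.07000 ≈ 7.30000 × 0.26458 ≈ 1.93140
2.576 × SEM ≈ 4.97528
Upper bound: 35 + 4.97528 = 39.97528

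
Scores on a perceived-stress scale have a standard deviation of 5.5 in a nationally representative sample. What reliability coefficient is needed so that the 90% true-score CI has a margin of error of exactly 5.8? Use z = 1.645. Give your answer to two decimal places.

SEM needed = half-width / z = 5.8/1.645 ≈ 3.526
r = 1 − (3.526/5.5)² ≈ 1 − 0.411 ≈ 0.589

0.59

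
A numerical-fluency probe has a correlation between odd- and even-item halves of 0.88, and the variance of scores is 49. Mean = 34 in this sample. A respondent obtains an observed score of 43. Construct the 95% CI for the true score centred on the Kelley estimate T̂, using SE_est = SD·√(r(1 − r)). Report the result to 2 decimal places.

σ = 49^(1/2) = 7.000
Full-length reliability (Spearman-Brown) = 2(0.88)/(1+0.88) ≃ 0.936
T̂ = r·X + (1 − r)·M = 0.936·43 + 0.064·34 ≃ 40.255 + 2.170 ≃ 42.426
SE_est = 7.000·√[r(1 − r)] ≃ 1.711
95% CI: 42.426 ± 3.354 ≃ (39.072, 45.779)

[39.07, 45.78]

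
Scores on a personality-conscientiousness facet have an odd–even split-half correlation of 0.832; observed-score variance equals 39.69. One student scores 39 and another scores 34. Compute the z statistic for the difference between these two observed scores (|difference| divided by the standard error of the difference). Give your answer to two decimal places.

1.85

σ = 39.69^(1/2) = 6.30000
r_full = 2·0.832 / (1 + 0.832) ≈ 0.90830
The standard error of measurement is 6.30000*√(1 − 0.90830) ≈ 6.30000*0.30283 ≈ 1.90780.
Standard error of the difference = 1.90780·√2 ≈ 2.69803
z = 5 / 2.69803 ≈ 1.85320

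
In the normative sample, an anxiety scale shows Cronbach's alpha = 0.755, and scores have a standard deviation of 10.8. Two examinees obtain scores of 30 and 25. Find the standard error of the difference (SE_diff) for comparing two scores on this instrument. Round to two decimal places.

7.56

SEM = 10.800 * √(1 − 0.755) = 10.800 * √0.245 ≈ 10.800 * 0.495 ≈ 5.346
SE_diff = SEM * √2 ≈ 5.346 * 1.414 ≈ 7.560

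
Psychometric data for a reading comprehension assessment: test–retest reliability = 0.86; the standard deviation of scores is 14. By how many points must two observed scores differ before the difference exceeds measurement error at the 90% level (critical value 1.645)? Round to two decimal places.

The standard error of measurement is 14.00000×√(1 − 0.86000) ≈ 14.00000×0.37417 ≈ 5.23832.
SE_diff = SEM × √2 ≈ 5.23832 × 1.41421 ≈ 7.40810
Minimum reliable difference = 1.645 × SE_diff ≈ 1.645 × 7.40810 ≈ 12.18633

12.19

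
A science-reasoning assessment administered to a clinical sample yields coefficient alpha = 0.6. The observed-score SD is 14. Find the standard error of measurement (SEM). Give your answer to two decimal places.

8.85

SEM = 14.000 × √(1 − 0.600) = 14.000 × √0.400 ≃ 14.000 × 0.632 ≃ 8.854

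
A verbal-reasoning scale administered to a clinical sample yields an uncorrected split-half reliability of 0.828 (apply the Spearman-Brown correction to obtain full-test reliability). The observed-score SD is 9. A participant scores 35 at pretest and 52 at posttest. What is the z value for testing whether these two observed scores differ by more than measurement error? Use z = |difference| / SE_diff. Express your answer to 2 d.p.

Full-length reliability (Spearman-Brown) = 2(0.828)/(1+0.828) ≈ 0.906
SEM = 9.000*√(1 − 0.906) ≈ 2.761
SE_diff = √2 * SEM ≈ 3.904
z = 17 / 3.904 ≈ 4.354

4.35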